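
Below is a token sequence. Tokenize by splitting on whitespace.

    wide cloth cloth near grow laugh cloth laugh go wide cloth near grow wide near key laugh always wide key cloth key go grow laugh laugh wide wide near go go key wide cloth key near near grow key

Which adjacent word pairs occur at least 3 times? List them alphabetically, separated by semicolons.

Bigram counts meeting the condition (at least 3 times):
  near grow: 3
  wide cloth: 3

near grow; wide cloth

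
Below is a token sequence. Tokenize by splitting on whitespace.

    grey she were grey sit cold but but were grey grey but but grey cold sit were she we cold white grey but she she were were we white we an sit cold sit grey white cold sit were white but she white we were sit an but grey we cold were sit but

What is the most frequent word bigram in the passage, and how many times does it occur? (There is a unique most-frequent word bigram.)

Bigram frequencies (highest first):
  cold sit: 3
  she were: 2
  were grey: 2
  sit cold: 2
  but but: 2
  grey but: 2
  … (34 more, each ≤ 2)

"cold sit", 3 times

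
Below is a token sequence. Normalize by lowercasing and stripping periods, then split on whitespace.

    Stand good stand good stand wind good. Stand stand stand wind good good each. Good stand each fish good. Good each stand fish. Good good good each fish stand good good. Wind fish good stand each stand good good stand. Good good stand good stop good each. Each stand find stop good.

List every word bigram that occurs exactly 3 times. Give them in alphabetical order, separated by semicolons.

each stand; fish good

Bigram counts meeting the condition (exactly 3 times):
  each stand: 3
  fish good: 3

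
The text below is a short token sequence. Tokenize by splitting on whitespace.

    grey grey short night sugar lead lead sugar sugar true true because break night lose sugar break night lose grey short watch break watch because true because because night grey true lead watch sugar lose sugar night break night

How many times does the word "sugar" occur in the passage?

6

Scanning the 39 tokens for "sugar":
  position 5: sugar
  position 8: sugar
  position 9: sugar
  position 16: sugar
  position 34: sugar
  position 36: sugar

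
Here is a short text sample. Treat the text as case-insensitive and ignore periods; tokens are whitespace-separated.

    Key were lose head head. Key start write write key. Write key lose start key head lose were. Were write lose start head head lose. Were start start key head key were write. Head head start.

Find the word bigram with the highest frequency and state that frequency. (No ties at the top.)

Bigram frequencies (highest first):
  head head: 3
  key were: 2
  head key: 2
  write key: 2
  lose start: 2
  start key: 2
  … (18 more, each ≤ 2)

"head head", 3 times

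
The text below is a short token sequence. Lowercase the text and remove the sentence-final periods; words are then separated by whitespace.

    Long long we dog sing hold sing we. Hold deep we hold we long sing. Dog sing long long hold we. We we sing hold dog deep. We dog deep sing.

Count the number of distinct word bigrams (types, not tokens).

31 tokens → 30 bigram windows in total.
Repeated bigrams (each contributes count−1 duplicates):
  deep we: 2
  dog deep: 2
  dog sing: 2
  hold we: 2
  long long: 2
  sing hold: 2
  we dog: 2
  we hold: 2
  … (1 more repeated)
9 duplicate windows → 30 − 9 = 21 distinct.

21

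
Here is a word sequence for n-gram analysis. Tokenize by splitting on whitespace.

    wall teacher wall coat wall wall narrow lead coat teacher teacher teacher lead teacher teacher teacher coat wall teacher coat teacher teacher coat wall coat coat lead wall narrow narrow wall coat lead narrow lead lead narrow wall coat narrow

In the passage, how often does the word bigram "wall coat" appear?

Scanning the 39 overlapping bigram windows for "wall coat":
  position 3–4: wall coat
  position 24–25: wall coat
  position 31–32: wall coat
  position 38–39: wall coat

4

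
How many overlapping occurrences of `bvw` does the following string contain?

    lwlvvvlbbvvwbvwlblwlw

Sliding a length-3 window over the 21 characters (19 positions):
  position 13–15: bvw

1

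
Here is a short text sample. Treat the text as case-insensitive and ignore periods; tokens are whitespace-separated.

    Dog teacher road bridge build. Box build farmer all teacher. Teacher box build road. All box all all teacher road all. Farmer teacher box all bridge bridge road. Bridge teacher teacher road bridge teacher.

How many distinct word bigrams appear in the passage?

22

34 tokens → 33 bigram windows in total.
Repeated bigrams (each contributes count−1 duplicates):
  road bridge: 3
  teacher road: 3
  all teacher: 2
  box all: 2
  box build: 2
  bridge teacher: 2
  road all: 2
  teacher box: 2
  … (1 more repeated)
11 duplicate windows → 33 − 11 = 22 distinct.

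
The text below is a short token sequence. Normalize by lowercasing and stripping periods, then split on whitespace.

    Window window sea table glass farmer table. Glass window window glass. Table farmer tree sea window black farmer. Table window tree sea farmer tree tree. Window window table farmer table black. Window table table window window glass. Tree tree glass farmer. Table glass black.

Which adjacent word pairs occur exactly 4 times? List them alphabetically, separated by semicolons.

farmer table; window window

Bigram counts meeting the condition (exactly 4 times):
  farmer table: 4
  window window: 4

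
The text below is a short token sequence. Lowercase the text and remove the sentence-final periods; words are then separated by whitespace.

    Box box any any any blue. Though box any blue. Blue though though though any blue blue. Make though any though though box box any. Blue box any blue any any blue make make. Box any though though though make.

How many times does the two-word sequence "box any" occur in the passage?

5

Scanning the 39 overlapping bigram windows for "box any":
  position 2–3: box any
  position 8–9: box any
  position 24–25: box any
  position 27–28: box any
  position 35–36: box any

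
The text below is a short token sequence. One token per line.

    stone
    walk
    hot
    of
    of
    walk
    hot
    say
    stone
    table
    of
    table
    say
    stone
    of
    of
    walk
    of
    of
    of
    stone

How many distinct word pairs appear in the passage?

14

21 tokens → 20 bigram windows in total.
Repeated bigrams (each contributes count−1 duplicates):
  of of: 4
  of walk: 2
  say stone: 2
  walk hot: 2
6 duplicate windows → 20 − 6 = 14 distinct.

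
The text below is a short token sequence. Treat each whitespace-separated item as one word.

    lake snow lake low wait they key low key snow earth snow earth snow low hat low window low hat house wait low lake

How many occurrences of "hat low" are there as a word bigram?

Scanning the 23 overlapping bigram windows for "hat low":
  position 16–17: hat low

1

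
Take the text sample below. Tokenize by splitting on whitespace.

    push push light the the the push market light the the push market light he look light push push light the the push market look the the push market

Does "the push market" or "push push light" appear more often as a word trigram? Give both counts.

"the push market" (4 vs 2)

"the push market": 4 occurrences
"push push light": 2 occurrences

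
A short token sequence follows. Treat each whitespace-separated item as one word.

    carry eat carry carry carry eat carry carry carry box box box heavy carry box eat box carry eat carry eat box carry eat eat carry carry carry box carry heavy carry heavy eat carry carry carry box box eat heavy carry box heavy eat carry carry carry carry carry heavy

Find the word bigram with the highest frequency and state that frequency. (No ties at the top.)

"carry carry", 12 times

Bigram frequencies (highest first):
  carry carry: 12
  eat carry: 6
  carry eat: 5
  carry box: 5
  box box: 3
  heavy carry: 3
  … (8 more, each ≤ 3)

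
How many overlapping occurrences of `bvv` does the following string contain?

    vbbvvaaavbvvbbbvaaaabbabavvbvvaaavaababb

3

Sliding a length-3 window over the 40 characters (38 positions):
  position 3–5: bvv
  position 10–12: bvv
  position 28–30: bvv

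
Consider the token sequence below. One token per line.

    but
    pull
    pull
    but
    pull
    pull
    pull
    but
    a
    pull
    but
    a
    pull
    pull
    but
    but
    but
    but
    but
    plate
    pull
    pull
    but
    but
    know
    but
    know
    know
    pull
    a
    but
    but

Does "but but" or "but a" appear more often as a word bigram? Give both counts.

"but but": 6 occurrences
"but a": 2 occurrences

"but but" (6 vs 2)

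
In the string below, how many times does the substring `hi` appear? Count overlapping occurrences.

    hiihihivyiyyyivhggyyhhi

Sliding a length-2 window over the 23 characters (22 positions):
  position 1–2: hi
  position 4–5: hi
  position 6–7: hi
  position 22–23: hi

4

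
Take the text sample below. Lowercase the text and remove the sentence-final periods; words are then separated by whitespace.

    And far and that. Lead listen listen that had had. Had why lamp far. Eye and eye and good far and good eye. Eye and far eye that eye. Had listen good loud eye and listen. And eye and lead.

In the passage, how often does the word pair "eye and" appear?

Scanning the 39 overlapping bigram windows for "eye and":
  position 15–16: eye and
  position 17–18: eye and
  position 24–25: eye and
  position 34–35: eye and
  position 38–39: eye and

5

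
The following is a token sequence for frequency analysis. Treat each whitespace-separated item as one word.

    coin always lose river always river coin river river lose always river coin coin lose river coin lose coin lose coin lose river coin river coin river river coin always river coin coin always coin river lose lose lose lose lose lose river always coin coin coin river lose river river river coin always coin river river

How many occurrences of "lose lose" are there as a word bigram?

5

Scanning the 56 overlapping bigram windows for "lose lose":
  position 37–38: lose lose
  position 38–39: lose lose
  position 39–40: lose lose
  position 40–41: lose lose
  position 41–42: lose lose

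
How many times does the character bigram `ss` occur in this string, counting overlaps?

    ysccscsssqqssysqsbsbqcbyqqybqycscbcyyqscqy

3

Sliding a length-2 window over the 42 characters (41 positions):
  position 7–8: ss
  position 8–9: ss
  position 12–13: ss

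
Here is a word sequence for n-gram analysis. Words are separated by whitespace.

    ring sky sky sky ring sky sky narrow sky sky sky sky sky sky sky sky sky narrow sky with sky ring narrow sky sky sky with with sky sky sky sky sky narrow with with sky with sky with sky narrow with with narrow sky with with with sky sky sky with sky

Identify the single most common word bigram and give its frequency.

"sky sky", 19 times

Bigram frequencies (highest first):
  sky sky: 19
  with sky: 7
  sky with: 6
  with with: 5
  sky narrow: 4
  narrow sky: 4
  … (5 more, each ≤ 2)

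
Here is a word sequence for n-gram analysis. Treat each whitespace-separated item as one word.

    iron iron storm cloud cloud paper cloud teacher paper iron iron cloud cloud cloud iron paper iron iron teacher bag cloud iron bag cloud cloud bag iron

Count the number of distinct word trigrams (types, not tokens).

24

27 tokens → 25 trigram windows in total.
Repeated trigrams (each contributes count−1 duplicates):
  paper iron iron: 2
1 duplicate windows → 25 − 1 = 24 distinct.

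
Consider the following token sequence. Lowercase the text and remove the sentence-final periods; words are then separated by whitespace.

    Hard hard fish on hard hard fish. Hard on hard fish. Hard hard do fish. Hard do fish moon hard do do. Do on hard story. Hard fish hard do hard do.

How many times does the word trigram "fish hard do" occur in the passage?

Scanning the 30 overlapping trigram windows for "fish hard do":
  position 15–17: fish hard do
  position 28–30: fish hard do

2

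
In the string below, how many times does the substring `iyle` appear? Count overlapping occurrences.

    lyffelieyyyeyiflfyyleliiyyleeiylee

1

Sliding a length-4 window over the 34 characters (31 positions):
  position 30–33: iyle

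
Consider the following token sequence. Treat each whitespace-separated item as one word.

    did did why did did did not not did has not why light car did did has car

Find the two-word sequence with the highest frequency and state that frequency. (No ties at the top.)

"did did", 4 times

Bigram frequencies (highest first):
  did did: 4
  did has: 2
  did why: 1
  why did: 1
  did not: 1
  not not: 1
  … (7 more, each ≤ 1)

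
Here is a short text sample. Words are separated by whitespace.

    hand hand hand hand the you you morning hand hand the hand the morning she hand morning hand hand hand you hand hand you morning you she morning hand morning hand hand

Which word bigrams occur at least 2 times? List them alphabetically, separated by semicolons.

Bigram counts meeting the condition (at least 2 times):
  hand hand: 8
  hand morning: 2
  hand the: 3
  hand you: 2
  morning hand: 4
  you morning: 2

hand hand; hand morning; hand the; hand you; morning hand; you morning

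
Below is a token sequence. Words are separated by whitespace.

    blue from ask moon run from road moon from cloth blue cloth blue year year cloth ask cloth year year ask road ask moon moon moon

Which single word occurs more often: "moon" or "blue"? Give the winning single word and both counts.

"moon" (5 vs 3)

"moon": 5 occurrences
"blue": 3 occurrences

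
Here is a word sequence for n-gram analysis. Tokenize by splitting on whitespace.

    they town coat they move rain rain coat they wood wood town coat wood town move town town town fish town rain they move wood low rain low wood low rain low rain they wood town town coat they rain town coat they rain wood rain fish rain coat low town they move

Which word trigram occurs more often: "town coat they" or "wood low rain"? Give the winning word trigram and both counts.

"town coat they": 3 occurrences
"wood low rain": 2 occurrences

"town coat they" (3 vs 2)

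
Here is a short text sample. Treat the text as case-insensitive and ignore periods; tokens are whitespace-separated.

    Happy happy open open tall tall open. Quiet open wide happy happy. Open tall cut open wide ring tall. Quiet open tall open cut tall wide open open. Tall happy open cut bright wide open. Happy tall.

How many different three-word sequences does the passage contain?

33

37 tokens → 35 trigram windows in total.
Repeated trigrams (each contributes count−1 duplicates):
  happy happy open: 2
  open open tall: 2
2 duplicate windows → 35 − 2 = 33 distinct.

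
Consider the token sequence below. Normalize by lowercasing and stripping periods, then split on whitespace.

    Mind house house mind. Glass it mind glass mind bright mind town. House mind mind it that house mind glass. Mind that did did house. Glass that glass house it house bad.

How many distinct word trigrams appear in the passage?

32 tokens → 30 trigram windows in total.
Repeated trigrams (each contributes count−1 duplicates):
  house mind glass: 2
  mind glass mind: 2
2 duplicate windows → 30 − 2 = 28 distinct.

28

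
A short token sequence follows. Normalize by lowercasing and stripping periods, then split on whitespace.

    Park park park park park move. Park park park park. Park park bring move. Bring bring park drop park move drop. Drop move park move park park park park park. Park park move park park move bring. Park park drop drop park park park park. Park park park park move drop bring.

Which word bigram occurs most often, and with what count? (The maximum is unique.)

Bigram frequencies (highest first):
  park park: 24
  park move: 6
  move park: 4
  move bring: 2
  bring park: 2
  park drop: 2
  … (8 more, each ≤ 2)

"park park", 24 times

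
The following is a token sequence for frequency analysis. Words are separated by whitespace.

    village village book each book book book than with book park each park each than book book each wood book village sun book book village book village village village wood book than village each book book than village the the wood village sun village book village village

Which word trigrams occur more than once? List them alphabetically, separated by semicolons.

Trigram counts meeting the condition (more than once):
  book book than: 2
  book than village: 2
  book village village: 2
  each book book: 2
  village book village: 2

book book than; book than village; book village village; each book book; village book village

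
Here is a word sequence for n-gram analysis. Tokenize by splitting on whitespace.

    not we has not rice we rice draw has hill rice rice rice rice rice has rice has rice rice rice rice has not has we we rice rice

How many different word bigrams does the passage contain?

29 tokens → 28 bigram windows in total.
Repeated bigrams (each contributes count−1 duplicates):
  rice rice: 8
  rice has: 3
  has not: 2
  has rice: 2
  we rice: 2
12 duplicate windows → 28 − 12 = 16 distinct.

16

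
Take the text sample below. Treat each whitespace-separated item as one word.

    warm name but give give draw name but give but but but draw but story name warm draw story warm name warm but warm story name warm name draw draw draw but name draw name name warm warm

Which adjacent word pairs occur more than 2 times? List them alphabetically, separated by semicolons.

name warm; warm name

Bigram counts meeting the condition (more than 2 times):
  name warm: 4
  warm name: 3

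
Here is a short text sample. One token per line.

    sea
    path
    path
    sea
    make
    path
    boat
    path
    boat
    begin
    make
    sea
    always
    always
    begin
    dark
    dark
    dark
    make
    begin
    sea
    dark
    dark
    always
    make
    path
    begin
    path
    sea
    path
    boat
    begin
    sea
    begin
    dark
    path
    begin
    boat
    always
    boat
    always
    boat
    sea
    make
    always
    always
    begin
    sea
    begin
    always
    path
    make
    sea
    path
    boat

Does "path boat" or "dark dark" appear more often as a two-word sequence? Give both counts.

"path boat" (4 vs 3)

"path boat": 4 occurrences
"dark dark": 3 occurrences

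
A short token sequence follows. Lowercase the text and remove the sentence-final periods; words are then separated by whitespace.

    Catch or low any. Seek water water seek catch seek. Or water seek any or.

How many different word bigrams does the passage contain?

15 tokens → 14 bigram windows in total.
Repeated bigrams (each contributes count−1 duplicates):
  water seek: 2
1 duplicate windows → 14 − 1 = 13 distinct.

13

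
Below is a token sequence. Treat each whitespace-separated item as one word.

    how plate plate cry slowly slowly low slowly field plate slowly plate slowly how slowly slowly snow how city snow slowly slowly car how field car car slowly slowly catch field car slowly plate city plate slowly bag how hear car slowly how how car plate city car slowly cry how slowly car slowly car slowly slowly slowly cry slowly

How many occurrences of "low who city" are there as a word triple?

Scanning the 58 overlapping trigram windows for "low who city":
  (none found)

0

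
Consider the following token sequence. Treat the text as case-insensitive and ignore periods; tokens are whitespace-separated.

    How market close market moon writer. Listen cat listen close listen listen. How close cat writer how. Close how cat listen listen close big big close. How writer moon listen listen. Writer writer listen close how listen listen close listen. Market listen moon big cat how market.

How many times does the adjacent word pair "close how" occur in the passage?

Scanning the 46 overlapping bigram windows for "close how":
  position 18–19: close how
  position 26–27: close how
  position 35–36: close how

3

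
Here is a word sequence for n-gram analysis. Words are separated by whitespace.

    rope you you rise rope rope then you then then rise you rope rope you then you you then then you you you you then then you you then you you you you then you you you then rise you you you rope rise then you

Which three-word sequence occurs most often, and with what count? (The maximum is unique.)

Trigram frequencies (highest first):
  you you you: 6
  then you you: 5
  you you then: 5
  you then then: 3
  you then you: 3
  then rise you: 2
  … (19 more, each ≤ 2)

"you you you", 6 times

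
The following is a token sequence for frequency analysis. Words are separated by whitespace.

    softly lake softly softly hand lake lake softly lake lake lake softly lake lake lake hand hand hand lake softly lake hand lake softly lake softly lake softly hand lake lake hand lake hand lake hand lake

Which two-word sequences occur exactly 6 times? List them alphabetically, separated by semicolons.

Bigram counts meeting the condition (exactly 6 times):
  lake lake: 6
  softly lake: 6

lake lake; softly lake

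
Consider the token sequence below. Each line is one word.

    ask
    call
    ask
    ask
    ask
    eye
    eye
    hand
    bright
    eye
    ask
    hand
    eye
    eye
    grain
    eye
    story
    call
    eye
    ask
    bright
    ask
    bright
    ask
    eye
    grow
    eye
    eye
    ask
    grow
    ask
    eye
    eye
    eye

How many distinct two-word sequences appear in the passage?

22

34 tokens → 33 bigram windows in total.
Repeated bigrams (each contributes count−1 duplicates):
  eye eye: 5
  ask eye: 3
  eye ask: 3
  ask ask: 2
  ask bright: 2
  bright ask: 2
11 duplicate windows → 33 − 11 = 22 distinct.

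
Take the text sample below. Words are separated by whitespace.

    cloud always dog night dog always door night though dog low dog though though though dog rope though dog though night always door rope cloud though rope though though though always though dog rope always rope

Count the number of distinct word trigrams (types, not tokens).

36 tokens → 34 trigram windows in total.
Repeated trigrams (each contributes count−1 duplicates):
  though dog rope: 2
  though though though: 2
2 duplicate windows → 34 − 2 = 32 distinct.

32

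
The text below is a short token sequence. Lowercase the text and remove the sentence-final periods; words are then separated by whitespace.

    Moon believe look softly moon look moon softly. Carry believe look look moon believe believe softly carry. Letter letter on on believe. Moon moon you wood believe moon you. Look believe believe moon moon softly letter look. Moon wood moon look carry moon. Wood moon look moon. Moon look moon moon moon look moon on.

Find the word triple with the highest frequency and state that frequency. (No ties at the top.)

"moon look moon", 4 times

Trigram frequencies (highest first):
  moon look moon: 4
  believe moon moon: 2
  moon wood moon: 2
  wood moon look: 2
  look moon moon: 2
  moon moon look: 2
  … (39 more, each ≤ 1)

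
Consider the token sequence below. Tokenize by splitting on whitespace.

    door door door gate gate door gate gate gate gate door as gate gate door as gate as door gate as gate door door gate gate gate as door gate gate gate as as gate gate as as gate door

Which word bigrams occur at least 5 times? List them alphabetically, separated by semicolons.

Bigram counts meeting the condition (at least 5 times):
  as gate: 5
  door gate: 5
  gate as: 5
  gate door: 5
  gate gate: 10

as gate; door gate; gate as; gate door; gate gate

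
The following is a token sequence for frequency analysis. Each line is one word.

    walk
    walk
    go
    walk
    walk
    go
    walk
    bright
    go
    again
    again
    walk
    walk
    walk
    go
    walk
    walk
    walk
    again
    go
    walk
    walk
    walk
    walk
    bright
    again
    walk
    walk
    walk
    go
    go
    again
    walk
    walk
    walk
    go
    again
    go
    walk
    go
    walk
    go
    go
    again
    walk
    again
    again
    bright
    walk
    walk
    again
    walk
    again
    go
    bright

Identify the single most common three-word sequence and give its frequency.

Trigram frequencies (highest first):
  walk walk walk: 6
  walk walk go: 5
  walk go walk: 4
  go walk walk: 3
  again walk walk: 3
  walk walk again: 2
  … (23 more, each ≤ 2)

"walk walk walk", 6 times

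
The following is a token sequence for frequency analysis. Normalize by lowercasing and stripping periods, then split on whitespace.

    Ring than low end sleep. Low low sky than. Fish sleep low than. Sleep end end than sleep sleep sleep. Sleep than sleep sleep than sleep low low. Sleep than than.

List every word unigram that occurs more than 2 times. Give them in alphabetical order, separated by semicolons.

end; low; sleep; than

Unigram counts meeting the condition (more than 2 times):
  end: 3
  low: 6
  sleep: 11
  than: 8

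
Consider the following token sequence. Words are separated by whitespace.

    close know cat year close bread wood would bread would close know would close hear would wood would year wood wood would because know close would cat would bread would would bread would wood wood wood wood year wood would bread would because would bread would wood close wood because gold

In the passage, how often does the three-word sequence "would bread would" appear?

Scanning the 49 overlapping trigram windows for "would bread would":
  position 8–10: would bread would
  position 28–30: would bread would
  position 31–33: would bread would
  position 40–42: would bread would
  position 44–46: would bread would

5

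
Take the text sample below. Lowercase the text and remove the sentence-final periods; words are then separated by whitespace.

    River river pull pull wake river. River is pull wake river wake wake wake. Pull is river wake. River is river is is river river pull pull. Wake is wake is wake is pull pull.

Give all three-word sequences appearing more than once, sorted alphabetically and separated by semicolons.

is wake is; pull pull wake; pull wake river; river pull pull; river river pull; wake is wake

Trigram counts meeting the condition (more than once):
  is wake is: 2
  pull pull wake: 2
  pull wake river: 2
  river pull pull: 2
  river river pull: 2
  wake is wake: 2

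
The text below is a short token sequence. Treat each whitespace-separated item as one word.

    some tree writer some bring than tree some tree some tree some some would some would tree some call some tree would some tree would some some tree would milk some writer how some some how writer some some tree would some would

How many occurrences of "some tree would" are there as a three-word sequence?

Scanning the 41 overlapping trigram windows for "some tree would":
  position 20–22: some tree would
  position 23–25: some tree would
  position 27–29: some tree would
  position 39–41: some tree would

4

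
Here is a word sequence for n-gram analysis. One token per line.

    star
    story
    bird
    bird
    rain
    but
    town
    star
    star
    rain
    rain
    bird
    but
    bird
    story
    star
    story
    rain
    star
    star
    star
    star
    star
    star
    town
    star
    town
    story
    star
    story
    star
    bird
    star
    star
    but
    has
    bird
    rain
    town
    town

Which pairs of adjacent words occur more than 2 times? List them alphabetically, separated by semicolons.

star star; star story; story star

Bigram counts meeting the condition (more than 2 times):
  star star: 7
  star story: 3
  story star: 3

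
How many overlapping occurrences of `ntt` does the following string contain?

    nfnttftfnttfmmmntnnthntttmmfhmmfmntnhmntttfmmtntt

5

Sliding a length-3 window over the 49 characters (47 positions):
  position 3–5: ntt
  position 9–11: ntt
  position 22–24: ntt
  position 39–41: ntt
  position 47–49: ntt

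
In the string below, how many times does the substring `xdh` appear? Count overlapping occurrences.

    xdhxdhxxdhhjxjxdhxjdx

Sliding a length-3 window over the 21 characters (19 positions):
  position 1–3: xdh
  position 4–6: xdh
  position 8–10: xdh
  position 15–17: xdh

4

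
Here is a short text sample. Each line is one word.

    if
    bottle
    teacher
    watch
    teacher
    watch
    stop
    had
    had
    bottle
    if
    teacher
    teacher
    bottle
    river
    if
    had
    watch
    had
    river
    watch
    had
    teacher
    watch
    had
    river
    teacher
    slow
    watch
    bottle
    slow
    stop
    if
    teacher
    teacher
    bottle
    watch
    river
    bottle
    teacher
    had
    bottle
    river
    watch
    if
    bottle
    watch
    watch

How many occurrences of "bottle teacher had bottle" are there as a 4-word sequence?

Scanning the 45 overlapping 4-gram windows for "bottle teacher had bottle":
  position 39–42: bottle teacher had bottle

1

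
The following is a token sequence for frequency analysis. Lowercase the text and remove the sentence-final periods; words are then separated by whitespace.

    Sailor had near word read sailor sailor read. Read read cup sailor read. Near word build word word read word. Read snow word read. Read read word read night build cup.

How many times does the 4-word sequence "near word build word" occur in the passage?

1

Scanning the 28 overlapping 4-gram windows for "near word build word":
  position 14–17: near word build word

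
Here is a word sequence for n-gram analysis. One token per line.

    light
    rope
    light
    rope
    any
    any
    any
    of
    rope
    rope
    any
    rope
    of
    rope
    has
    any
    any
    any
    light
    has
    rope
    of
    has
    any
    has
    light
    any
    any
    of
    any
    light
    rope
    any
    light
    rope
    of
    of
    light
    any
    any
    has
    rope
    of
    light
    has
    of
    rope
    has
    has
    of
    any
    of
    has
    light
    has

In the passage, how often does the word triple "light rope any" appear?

2

Scanning the 53 overlapping trigram windows for "light rope any":
  position 3–5: light rope any
  position 31–33: light rope any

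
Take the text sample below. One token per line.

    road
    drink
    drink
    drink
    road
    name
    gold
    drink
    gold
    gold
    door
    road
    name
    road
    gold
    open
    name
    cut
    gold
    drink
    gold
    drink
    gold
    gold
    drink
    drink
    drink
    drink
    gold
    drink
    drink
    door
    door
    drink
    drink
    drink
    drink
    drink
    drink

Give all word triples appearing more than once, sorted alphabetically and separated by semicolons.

Trigram counts meeting the condition (more than once):
  drink drink drink: 7
  drink gold drink: 2
  drink gold gold: 2
  gold drink drink: 2
  gold drink gold: 3

drink drink drink; drink gold drink; drink gold gold; gold drink drink; gold drink gold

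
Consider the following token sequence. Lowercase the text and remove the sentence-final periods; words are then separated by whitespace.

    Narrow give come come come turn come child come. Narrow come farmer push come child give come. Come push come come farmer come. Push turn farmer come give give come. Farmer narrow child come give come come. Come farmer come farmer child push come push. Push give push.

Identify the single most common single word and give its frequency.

Unigram frequencies (highest first):
  come: 20
  push: 7
  give: 6
  farmer: 6
  child: 4
  narrow: 3
  … (1 more, each ≤ 2)

"come", 20 times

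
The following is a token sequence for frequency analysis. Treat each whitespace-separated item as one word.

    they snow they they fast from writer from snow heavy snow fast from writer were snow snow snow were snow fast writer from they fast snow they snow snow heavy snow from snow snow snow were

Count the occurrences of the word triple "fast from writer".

2

Scanning the 34 overlapping trigram windows for "fast from writer":
  position 5–7: fast from writer
  position 12–14: fast from writer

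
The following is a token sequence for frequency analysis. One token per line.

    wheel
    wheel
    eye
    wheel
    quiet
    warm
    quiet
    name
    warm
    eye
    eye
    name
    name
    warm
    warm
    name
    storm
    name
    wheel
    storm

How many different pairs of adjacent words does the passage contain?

20 tokens → 19 bigram windows in total.
Repeated bigrams (each contributes count−1 duplicates):
  name warm: 2
1 duplicate windows → 19 − 1 = 18 distinct.

18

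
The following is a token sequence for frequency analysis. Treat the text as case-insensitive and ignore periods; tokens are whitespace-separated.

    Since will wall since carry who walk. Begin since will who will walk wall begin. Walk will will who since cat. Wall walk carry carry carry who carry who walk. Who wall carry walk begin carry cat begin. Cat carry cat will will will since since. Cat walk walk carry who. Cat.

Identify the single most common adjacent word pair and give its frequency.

Bigram frequencies (highest first):
  carry who: 4
  will will: 3
  since will: 2
  who walk: 2
  walk begin: 2
  will who: 2
  … (32 more, each ≤ 2)

"carry who", 4 times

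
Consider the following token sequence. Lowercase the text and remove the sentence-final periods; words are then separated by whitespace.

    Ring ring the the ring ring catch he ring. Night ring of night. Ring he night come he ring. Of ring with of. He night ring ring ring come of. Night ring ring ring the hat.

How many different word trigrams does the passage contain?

30

36 tokens → 34 trigram windows in total.
Repeated trigrams (each contributes count−1 duplicates):
  night ring ring: 2
  of night ring: 2
  ring ring ring: 2
  ring ring the: 2
4 duplicate windows → 34 − 4 = 30 distinct.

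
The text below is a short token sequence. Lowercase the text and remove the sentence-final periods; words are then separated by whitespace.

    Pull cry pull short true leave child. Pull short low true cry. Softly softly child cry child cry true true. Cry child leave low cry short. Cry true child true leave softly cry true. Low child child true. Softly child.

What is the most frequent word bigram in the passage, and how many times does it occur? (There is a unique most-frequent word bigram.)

"cry true", 3 times

Bigram frequencies (highest first):
  cry true: 3
  pull short: 2
  true leave: 2
  true cry: 2
  softly child: 2
  child cry: 2
  … (24 more, each ≤ 2)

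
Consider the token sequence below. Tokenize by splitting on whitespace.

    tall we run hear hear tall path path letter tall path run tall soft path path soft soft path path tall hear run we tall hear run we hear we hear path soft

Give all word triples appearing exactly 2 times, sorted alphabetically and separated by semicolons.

hear run we; soft path path; tall hear run

Trigram counts meeting the condition (exactly 2 times):
  hear run we: 2
  soft path path: 2
  tall hear run: 2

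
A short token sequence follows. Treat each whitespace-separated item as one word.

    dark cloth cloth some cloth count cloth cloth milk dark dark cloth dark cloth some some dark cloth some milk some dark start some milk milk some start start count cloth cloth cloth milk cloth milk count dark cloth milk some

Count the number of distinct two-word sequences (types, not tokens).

23

41 tokens → 40 bigram windows in total.
Repeated bigrams (each contributes count−1 duplicates):
  dark cloth: 5
  cloth cloth: 4
  cloth milk: 4
  cloth some: 3
  milk some: 3
  count cloth: 2
  some dark: 2
  some milk: 2
17 duplicate windows → 40 − 17 = 23 distinct.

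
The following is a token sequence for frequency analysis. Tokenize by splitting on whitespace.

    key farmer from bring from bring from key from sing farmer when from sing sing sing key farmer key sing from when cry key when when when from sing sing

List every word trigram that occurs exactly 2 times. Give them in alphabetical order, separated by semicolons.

from bring from; from sing sing; when from sing

Trigram counts meeting the condition (exactly 2 times):
  from bring from: 2
  from sing sing: 2
  when from sing: 2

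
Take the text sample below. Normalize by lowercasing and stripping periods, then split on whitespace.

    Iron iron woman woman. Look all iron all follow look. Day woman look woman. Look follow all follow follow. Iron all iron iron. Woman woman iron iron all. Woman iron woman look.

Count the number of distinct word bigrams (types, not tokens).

32 tokens → 31 bigram windows in total.
Repeated bigrams (each contributes count−1 duplicates):
  woman look: 4
  iron all: 3
  iron iron: 3
  iron woman: 3
  all follow: 2
  all iron: 2
  woman iron: 2
  woman woman: 2
13 duplicate windows → 31 − 13 = 18 distinct.

18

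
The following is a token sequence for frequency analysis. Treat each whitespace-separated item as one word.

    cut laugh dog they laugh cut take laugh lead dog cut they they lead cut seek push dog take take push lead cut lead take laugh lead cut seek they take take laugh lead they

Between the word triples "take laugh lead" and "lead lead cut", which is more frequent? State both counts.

"take laugh lead": 3 occurrences
"lead lead cut": 0 occurrences

"take laugh lead" (3 vs 0)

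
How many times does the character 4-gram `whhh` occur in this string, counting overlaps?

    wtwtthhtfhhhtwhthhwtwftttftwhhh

1

Sliding a length-4 window over the 31 characters (28 positions):
  position 28–31: whhh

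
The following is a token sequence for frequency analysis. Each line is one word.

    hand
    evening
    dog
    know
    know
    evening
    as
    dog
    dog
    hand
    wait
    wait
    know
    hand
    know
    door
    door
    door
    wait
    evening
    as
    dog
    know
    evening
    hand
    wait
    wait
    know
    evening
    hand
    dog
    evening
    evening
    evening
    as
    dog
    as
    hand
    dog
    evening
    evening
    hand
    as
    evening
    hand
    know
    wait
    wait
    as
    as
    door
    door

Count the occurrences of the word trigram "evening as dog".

3

Scanning the 50 overlapping trigram windows for "evening as dog":
  position 6–8: evening as dog
  position 20–22: evening as dog
  position 34–36: evening as dog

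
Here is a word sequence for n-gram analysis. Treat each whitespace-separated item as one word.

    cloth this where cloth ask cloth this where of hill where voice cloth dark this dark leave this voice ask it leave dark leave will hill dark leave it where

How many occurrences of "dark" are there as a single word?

4

Scanning the 30 tokens for "dark":
  position 14: dark
  position 16: dark
  position 23: dark
  position 27: dark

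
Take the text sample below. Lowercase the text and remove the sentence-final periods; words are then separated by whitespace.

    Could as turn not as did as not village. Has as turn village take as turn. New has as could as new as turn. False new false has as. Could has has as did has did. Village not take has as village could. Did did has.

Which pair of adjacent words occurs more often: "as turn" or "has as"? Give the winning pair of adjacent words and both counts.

"as turn": 4 occurrences
"has as": 5 occurrences

"has as" (5 vs 4)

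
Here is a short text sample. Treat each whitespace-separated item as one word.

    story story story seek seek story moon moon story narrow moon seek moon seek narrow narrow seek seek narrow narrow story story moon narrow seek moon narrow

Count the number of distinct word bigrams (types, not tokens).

27 tokens → 26 bigram windows in total.
Repeated bigrams (each contributes count−1 duplicates):
  story story: 3
  moon narrow: 2
  moon seek: 2
  narrow narrow: 2
  narrow seek: 2
  seek moon: 2
  seek narrow: 2
  seek seek: 2
  … (1 more repeated)
10 duplicate windows → 26 − 10 = 16 distinct.

16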